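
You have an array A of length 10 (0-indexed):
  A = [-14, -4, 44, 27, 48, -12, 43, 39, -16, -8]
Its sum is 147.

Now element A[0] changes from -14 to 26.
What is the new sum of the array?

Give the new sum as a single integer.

Answer: 187

Derivation:
Old value at index 0: -14
New value at index 0: 26
Delta = 26 - -14 = 40
New sum = old_sum + delta = 147 + (40) = 187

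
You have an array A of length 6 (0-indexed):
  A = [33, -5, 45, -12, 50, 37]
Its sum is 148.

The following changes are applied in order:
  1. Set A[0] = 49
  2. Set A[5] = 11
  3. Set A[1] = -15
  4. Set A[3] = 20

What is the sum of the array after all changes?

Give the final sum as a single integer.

Answer: 160

Derivation:
Initial sum: 148
Change 1: A[0] 33 -> 49, delta = 16, sum = 164
Change 2: A[5] 37 -> 11, delta = -26, sum = 138
Change 3: A[1] -5 -> -15, delta = -10, sum = 128
Change 4: A[3] -12 -> 20, delta = 32, sum = 160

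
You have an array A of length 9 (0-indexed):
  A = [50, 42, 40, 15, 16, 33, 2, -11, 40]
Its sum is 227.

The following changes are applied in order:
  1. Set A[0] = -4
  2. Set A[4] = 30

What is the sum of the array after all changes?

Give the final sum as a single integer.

Answer: 187

Derivation:
Initial sum: 227
Change 1: A[0] 50 -> -4, delta = -54, sum = 173
Change 2: A[4] 16 -> 30, delta = 14, sum = 187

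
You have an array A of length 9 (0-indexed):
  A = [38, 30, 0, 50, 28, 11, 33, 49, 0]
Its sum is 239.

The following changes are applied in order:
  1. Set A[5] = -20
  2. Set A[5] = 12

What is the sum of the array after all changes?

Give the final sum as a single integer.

Initial sum: 239
Change 1: A[5] 11 -> -20, delta = -31, sum = 208
Change 2: A[5] -20 -> 12, delta = 32, sum = 240

Answer: 240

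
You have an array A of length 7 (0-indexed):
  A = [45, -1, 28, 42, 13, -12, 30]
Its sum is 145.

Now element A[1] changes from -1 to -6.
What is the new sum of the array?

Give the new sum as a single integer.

Answer: 140

Derivation:
Old value at index 1: -1
New value at index 1: -6
Delta = -6 - -1 = -5
New sum = old_sum + delta = 145 + (-5) = 140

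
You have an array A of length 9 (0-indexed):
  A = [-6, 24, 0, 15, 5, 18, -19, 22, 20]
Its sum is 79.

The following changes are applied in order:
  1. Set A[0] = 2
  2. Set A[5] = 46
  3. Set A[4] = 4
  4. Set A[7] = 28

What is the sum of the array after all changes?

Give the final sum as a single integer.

Answer: 120

Derivation:
Initial sum: 79
Change 1: A[0] -6 -> 2, delta = 8, sum = 87
Change 2: A[5] 18 -> 46, delta = 28, sum = 115
Change 3: A[4] 5 -> 4, delta = -1, sum = 114
Change 4: A[7] 22 -> 28, delta = 6, sum = 120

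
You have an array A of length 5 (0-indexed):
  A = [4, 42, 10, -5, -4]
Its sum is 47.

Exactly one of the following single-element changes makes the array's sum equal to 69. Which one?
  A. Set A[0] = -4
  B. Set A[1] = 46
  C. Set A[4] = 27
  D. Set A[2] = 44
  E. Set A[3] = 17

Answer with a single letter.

Option A: A[0] 4->-4, delta=-8, new_sum=47+(-8)=39
Option B: A[1] 42->46, delta=4, new_sum=47+(4)=51
Option C: A[4] -4->27, delta=31, new_sum=47+(31)=78
Option D: A[2] 10->44, delta=34, new_sum=47+(34)=81
Option E: A[3] -5->17, delta=22, new_sum=47+(22)=69 <-- matches target

Answer: E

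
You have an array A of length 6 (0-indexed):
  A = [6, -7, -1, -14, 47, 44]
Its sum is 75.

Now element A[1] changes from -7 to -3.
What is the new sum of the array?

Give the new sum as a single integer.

Old value at index 1: -7
New value at index 1: -3
Delta = -3 - -7 = 4
New sum = old_sum + delta = 75 + (4) = 79

Answer: 79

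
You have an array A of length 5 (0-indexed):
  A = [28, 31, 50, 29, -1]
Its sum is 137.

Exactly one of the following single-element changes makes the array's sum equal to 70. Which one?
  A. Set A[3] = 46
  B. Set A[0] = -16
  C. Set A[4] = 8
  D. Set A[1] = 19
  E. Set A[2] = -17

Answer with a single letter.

Answer: E

Derivation:
Option A: A[3] 29->46, delta=17, new_sum=137+(17)=154
Option B: A[0] 28->-16, delta=-44, new_sum=137+(-44)=93
Option C: A[4] -1->8, delta=9, new_sum=137+(9)=146
Option D: A[1] 31->19, delta=-12, new_sum=137+(-12)=125
Option E: A[2] 50->-17, delta=-67, new_sum=137+(-67)=70 <-- matches target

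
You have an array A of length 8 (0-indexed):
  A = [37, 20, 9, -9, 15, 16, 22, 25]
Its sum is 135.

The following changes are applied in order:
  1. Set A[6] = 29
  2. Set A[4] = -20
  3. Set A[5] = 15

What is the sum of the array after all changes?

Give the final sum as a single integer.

Answer: 106

Derivation:
Initial sum: 135
Change 1: A[6] 22 -> 29, delta = 7, sum = 142
Change 2: A[4] 15 -> -20, delta = -35, sum = 107
Change 3: A[5] 16 -> 15, delta = -1, sum = 106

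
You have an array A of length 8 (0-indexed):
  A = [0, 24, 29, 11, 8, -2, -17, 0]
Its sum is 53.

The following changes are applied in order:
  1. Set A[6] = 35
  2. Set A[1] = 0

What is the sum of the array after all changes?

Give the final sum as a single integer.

Answer: 81

Derivation:
Initial sum: 53
Change 1: A[6] -17 -> 35, delta = 52, sum = 105
Change 2: A[1] 24 -> 0, delta = -24, sum = 81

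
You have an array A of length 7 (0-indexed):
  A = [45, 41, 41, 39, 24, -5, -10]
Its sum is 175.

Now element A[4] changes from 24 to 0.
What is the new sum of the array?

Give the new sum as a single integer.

Answer: 151

Derivation:
Old value at index 4: 24
New value at index 4: 0
Delta = 0 - 24 = -24
New sum = old_sum + delta = 175 + (-24) = 151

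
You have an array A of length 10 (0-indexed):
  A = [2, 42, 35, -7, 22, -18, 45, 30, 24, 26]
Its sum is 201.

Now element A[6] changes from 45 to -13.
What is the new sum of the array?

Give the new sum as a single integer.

Old value at index 6: 45
New value at index 6: -13
Delta = -13 - 45 = -58
New sum = old_sum + delta = 201 + (-58) = 143

Answer: 143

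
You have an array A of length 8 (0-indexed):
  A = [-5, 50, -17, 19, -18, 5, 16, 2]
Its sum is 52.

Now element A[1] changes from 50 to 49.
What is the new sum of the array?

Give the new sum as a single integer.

Answer: 51

Derivation:
Old value at index 1: 50
New value at index 1: 49
Delta = 49 - 50 = -1
New sum = old_sum + delta = 52 + (-1) = 51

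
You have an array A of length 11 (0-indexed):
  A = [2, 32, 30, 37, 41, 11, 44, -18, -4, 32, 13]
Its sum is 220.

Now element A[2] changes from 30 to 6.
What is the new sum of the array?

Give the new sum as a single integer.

Old value at index 2: 30
New value at index 2: 6
Delta = 6 - 30 = -24
New sum = old_sum + delta = 220 + (-24) = 196

Answer: 196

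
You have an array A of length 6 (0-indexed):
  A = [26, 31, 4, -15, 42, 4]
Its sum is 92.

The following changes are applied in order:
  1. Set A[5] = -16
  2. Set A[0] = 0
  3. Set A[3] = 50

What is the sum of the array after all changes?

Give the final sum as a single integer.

Answer: 111

Derivation:
Initial sum: 92
Change 1: A[5] 4 -> -16, delta = -20, sum = 72
Change 2: A[0] 26 -> 0, delta = -26, sum = 46
Change 3: A[3] -15 -> 50, delta = 65, sum = 111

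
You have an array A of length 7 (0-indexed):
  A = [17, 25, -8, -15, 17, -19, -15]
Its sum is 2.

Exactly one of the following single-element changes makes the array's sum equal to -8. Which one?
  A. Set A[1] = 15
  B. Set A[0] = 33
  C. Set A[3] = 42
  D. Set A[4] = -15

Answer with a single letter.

Answer: A

Derivation:
Option A: A[1] 25->15, delta=-10, new_sum=2+(-10)=-8 <-- matches target
Option B: A[0] 17->33, delta=16, new_sum=2+(16)=18
Option C: A[3] -15->42, delta=57, new_sum=2+(57)=59
Option D: A[4] 17->-15, delta=-32, new_sum=2+(-32)=-30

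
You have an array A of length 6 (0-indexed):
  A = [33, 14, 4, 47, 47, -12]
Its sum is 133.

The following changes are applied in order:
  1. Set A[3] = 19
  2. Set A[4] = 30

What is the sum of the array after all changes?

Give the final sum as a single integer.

Answer: 88

Derivation:
Initial sum: 133
Change 1: A[3] 47 -> 19, delta = -28, sum = 105
Change 2: A[4] 47 -> 30, delta = -17, sum = 88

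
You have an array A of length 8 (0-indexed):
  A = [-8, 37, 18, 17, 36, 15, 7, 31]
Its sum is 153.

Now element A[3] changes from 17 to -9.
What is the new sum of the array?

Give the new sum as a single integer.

Old value at index 3: 17
New value at index 3: -9
Delta = -9 - 17 = -26
New sum = old_sum + delta = 153 + (-26) = 127

Answer: 127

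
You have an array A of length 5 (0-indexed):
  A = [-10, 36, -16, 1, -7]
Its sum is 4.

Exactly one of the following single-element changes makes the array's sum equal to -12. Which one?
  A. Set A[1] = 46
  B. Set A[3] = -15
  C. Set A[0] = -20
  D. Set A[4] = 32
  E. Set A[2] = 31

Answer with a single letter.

Answer: B

Derivation:
Option A: A[1] 36->46, delta=10, new_sum=4+(10)=14
Option B: A[3] 1->-15, delta=-16, new_sum=4+(-16)=-12 <-- matches target
Option C: A[0] -10->-20, delta=-10, new_sum=4+(-10)=-6
Option D: A[4] -7->32, delta=39, new_sum=4+(39)=43
Option E: A[2] -16->31, delta=47, new_sum=4+(47)=51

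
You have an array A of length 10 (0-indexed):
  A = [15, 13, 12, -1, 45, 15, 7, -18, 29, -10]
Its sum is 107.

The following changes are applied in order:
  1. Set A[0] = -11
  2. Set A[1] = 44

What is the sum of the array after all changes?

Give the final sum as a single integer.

Initial sum: 107
Change 1: A[0] 15 -> -11, delta = -26, sum = 81
Change 2: A[1] 13 -> 44, delta = 31, sum = 112

Answer: 112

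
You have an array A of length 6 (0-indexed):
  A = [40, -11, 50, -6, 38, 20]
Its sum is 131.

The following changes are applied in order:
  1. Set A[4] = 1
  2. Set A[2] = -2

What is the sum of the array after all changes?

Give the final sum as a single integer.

Initial sum: 131
Change 1: A[4] 38 -> 1, delta = -37, sum = 94
Change 2: A[2] 50 -> -2, delta = -52, sum = 42

Answer: 42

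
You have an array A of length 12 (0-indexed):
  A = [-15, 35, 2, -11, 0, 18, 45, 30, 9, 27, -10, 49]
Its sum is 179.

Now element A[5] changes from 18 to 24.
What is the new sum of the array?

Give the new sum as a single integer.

Old value at index 5: 18
New value at index 5: 24
Delta = 24 - 18 = 6
New sum = old_sum + delta = 179 + (6) = 185

Answer: 185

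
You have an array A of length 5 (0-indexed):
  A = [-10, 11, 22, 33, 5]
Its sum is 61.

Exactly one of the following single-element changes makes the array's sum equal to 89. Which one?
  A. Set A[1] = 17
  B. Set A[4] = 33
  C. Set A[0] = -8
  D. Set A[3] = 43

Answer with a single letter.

Option A: A[1] 11->17, delta=6, new_sum=61+(6)=67
Option B: A[4] 5->33, delta=28, new_sum=61+(28)=89 <-- matches target
Option C: A[0] -10->-8, delta=2, new_sum=61+(2)=63
Option D: A[3] 33->43, delta=10, new_sum=61+(10)=71

Answer: B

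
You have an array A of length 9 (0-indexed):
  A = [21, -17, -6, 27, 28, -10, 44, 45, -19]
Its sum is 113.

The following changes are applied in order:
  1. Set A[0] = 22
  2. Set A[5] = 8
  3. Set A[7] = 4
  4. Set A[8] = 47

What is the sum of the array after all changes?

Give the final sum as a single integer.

Initial sum: 113
Change 1: A[0] 21 -> 22, delta = 1, sum = 114
Change 2: A[5] -10 -> 8, delta = 18, sum = 132
Change 3: A[7] 45 -> 4, delta = -41, sum = 91
Change 4: A[8] -19 -> 47, delta = 66, sum = 157

Answer: 157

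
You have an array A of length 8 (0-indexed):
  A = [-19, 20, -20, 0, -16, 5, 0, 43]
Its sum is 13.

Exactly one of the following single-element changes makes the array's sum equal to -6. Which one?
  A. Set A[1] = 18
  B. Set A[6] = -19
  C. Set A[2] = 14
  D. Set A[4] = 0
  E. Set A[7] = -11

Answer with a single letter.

Option A: A[1] 20->18, delta=-2, new_sum=13+(-2)=11
Option B: A[6] 0->-19, delta=-19, new_sum=13+(-19)=-6 <-- matches target
Option C: A[2] -20->14, delta=34, new_sum=13+(34)=47
Option D: A[4] -16->0, delta=16, new_sum=13+(16)=29
Option E: A[7] 43->-11, delta=-54, new_sum=13+(-54)=-41

Answer: B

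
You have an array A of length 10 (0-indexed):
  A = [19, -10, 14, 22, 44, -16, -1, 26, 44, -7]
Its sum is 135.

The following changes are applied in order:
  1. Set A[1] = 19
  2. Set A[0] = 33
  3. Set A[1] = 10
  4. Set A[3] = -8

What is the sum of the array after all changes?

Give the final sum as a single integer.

Answer: 139

Derivation:
Initial sum: 135
Change 1: A[1] -10 -> 19, delta = 29, sum = 164
Change 2: A[0] 19 -> 33, delta = 14, sum = 178
Change 3: A[1] 19 -> 10, delta = -9, sum = 169
Change 4: A[3] 22 -> -8, delta = -30, sum = 139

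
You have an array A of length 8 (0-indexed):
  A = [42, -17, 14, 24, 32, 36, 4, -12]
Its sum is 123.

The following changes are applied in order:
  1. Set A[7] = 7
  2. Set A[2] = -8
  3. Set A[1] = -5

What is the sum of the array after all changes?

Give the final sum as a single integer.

Initial sum: 123
Change 1: A[7] -12 -> 7, delta = 19, sum = 142
Change 2: A[2] 14 -> -8, delta = -22, sum = 120
Change 3: A[1] -17 -> -5, delta = 12, sum = 132

Answer: 132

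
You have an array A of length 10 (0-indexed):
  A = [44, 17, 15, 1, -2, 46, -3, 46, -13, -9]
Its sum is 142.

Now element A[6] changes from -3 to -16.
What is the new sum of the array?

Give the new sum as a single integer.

Answer: 129

Derivation:
Old value at index 6: -3
New value at index 6: -16
Delta = -16 - -3 = -13
New sum = old_sum + delta = 142 + (-13) = 129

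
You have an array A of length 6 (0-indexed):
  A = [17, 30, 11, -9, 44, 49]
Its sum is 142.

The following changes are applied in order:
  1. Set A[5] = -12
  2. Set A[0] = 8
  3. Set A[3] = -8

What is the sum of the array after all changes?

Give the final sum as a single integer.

Initial sum: 142
Change 1: A[5] 49 -> -12, delta = -61, sum = 81
Change 2: A[0] 17 -> 8, delta = -9, sum = 72
Change 3: A[3] -9 -> -8, delta = 1, sum = 73

Answer: 73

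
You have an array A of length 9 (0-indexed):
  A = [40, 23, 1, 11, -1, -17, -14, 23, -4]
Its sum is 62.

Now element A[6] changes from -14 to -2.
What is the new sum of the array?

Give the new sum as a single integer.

Old value at index 6: -14
New value at index 6: -2
Delta = -2 - -14 = 12
New sum = old_sum + delta = 62 + (12) = 74

Answer: 74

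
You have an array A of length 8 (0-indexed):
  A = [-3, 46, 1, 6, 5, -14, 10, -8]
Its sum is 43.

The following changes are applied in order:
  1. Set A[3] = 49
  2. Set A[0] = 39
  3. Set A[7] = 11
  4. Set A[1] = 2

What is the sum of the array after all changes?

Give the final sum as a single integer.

Initial sum: 43
Change 1: A[3] 6 -> 49, delta = 43, sum = 86
Change 2: A[0] -3 -> 39, delta = 42, sum = 128
Change 3: A[7] -8 -> 11, delta = 19, sum = 147
Change 4: A[1] 46 -> 2, delta = -44, sum = 103

Answer: 103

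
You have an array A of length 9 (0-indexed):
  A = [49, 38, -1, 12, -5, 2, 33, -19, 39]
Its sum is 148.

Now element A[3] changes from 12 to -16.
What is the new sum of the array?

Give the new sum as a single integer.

Answer: 120

Derivation:
Old value at index 3: 12
New value at index 3: -16
Delta = -16 - 12 = -28
New sum = old_sum + delta = 148 + (-28) = 120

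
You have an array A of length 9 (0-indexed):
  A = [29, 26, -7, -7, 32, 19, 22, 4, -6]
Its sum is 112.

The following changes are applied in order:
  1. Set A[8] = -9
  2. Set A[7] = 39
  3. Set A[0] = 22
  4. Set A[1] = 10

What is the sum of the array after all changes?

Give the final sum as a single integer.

Answer: 121

Derivation:
Initial sum: 112
Change 1: A[8] -6 -> -9, delta = -3, sum = 109
Change 2: A[7] 4 -> 39, delta = 35, sum = 144
Change 3: A[0] 29 -> 22, delta = -7, sum = 137
Change 4: A[1] 26 -> 10, delta = -16, sum = 121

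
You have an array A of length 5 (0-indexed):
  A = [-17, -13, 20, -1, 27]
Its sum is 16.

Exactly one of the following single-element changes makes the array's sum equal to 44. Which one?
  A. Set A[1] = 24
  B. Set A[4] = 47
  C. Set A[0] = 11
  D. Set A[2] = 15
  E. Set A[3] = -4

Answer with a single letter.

Option A: A[1] -13->24, delta=37, new_sum=16+(37)=53
Option B: A[4] 27->47, delta=20, new_sum=16+(20)=36
Option C: A[0] -17->11, delta=28, new_sum=16+(28)=44 <-- matches target
Option D: A[2] 20->15, delta=-5, new_sum=16+(-5)=11
Option E: A[3] -1->-4, delta=-3, new_sum=16+(-3)=13

Answer: C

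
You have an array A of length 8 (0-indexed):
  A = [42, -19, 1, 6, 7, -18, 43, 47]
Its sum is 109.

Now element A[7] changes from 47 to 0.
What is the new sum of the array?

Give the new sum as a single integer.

Answer: 62

Derivation:
Old value at index 7: 47
New value at index 7: 0
Delta = 0 - 47 = -47
New sum = old_sum + delta = 109 + (-47) = 62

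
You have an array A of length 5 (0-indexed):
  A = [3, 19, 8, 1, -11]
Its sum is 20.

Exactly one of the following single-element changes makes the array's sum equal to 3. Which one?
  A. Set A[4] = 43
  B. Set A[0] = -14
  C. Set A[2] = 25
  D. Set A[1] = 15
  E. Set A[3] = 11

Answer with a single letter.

Option A: A[4] -11->43, delta=54, new_sum=20+(54)=74
Option B: A[0] 3->-14, delta=-17, new_sum=20+(-17)=3 <-- matches target
Option C: A[2] 8->25, delta=17, new_sum=20+(17)=37
Option D: A[1] 19->15, delta=-4, new_sum=20+(-4)=16
Option E: A[3] 1->11, delta=10, new_sum=20+(10)=30

Answer: B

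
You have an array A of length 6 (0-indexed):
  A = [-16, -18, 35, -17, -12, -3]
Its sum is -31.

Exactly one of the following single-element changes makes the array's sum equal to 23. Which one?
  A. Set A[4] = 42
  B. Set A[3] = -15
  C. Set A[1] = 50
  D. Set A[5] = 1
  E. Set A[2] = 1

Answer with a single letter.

Answer: A

Derivation:
Option A: A[4] -12->42, delta=54, new_sum=-31+(54)=23 <-- matches target
Option B: A[3] -17->-15, delta=2, new_sum=-31+(2)=-29
Option C: A[1] -18->50, delta=68, new_sum=-31+(68)=37
Option D: A[5] -3->1, delta=4, new_sum=-31+(4)=-27
Option E: A[2] 35->1, delta=-34, new_sum=-31+(-34)=-65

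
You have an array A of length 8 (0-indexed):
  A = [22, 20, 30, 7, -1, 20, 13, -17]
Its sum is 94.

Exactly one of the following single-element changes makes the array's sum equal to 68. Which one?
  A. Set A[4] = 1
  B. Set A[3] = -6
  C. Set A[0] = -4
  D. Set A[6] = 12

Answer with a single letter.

Answer: C

Derivation:
Option A: A[4] -1->1, delta=2, new_sum=94+(2)=96
Option B: A[3] 7->-6, delta=-13, new_sum=94+(-13)=81
Option C: A[0] 22->-4, delta=-26, new_sum=94+(-26)=68 <-- matches target
Option D: A[6] 13->12, delta=-1, new_sum=94+(-1)=93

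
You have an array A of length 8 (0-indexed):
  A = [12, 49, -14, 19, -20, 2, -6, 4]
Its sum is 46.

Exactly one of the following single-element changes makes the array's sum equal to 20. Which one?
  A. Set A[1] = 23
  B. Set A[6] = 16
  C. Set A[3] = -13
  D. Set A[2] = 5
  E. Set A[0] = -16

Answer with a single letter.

Option A: A[1] 49->23, delta=-26, new_sum=46+(-26)=20 <-- matches target
Option B: A[6] -6->16, delta=22, new_sum=46+(22)=68
Option C: A[3] 19->-13, delta=-32, new_sum=46+(-32)=14
Option D: A[2] -14->5, delta=19, new_sum=46+(19)=65
Option E: A[0] 12->-16, delta=-28, new_sum=46+(-28)=18

Answer: A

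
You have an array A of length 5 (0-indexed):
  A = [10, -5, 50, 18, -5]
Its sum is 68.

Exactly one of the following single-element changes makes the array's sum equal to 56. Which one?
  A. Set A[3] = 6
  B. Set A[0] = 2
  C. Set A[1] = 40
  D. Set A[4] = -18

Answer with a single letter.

Answer: A

Derivation:
Option A: A[3] 18->6, delta=-12, new_sum=68+(-12)=56 <-- matches target
Option B: A[0] 10->2, delta=-8, new_sum=68+(-8)=60
Option C: A[1] -5->40, delta=45, new_sum=68+(45)=113
Option D: A[4] -5->-18, delta=-13, new_sum=68+(-13)=55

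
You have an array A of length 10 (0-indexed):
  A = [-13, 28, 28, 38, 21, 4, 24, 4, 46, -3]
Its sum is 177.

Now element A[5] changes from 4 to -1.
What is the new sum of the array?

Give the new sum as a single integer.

Answer: 172

Derivation:
Old value at index 5: 4
New value at index 5: -1
Delta = -1 - 4 = -5
New sum = old_sum + delta = 177 + (-5) = 172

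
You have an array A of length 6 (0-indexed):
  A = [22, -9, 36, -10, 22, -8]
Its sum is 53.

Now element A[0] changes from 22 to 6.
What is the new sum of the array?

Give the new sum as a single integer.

Old value at index 0: 22
New value at index 0: 6
Delta = 6 - 22 = -16
New sum = old_sum + delta = 53 + (-16) = 37

Answer: 37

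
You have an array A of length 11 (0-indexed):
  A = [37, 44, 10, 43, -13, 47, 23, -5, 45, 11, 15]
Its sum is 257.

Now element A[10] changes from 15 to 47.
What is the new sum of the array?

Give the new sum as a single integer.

Answer: 289

Derivation:
Old value at index 10: 15
New value at index 10: 47
Delta = 47 - 15 = 32
New sum = old_sum + delta = 257 + (32) = 289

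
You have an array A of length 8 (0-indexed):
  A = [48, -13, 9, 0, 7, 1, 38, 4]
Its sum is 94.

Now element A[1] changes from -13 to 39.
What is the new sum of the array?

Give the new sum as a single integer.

Old value at index 1: -13
New value at index 1: 39
Delta = 39 - -13 = 52
New sum = old_sum + delta = 94 + (52) = 146

Answer: 146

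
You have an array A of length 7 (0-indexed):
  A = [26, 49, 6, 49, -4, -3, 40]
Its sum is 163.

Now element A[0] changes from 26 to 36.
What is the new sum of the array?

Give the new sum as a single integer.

Answer: 173

Derivation:
Old value at index 0: 26
New value at index 0: 36
Delta = 36 - 26 = 10
New sum = old_sum + delta = 163 + (10) = 173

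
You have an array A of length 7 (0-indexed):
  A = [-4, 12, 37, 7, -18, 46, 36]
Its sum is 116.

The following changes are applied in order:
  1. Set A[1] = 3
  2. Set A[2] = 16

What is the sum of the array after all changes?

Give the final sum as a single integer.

Initial sum: 116
Change 1: A[1] 12 -> 3, delta = -9, sum = 107
Change 2: A[2] 37 -> 16, delta = -21, sum = 86

Answer: 86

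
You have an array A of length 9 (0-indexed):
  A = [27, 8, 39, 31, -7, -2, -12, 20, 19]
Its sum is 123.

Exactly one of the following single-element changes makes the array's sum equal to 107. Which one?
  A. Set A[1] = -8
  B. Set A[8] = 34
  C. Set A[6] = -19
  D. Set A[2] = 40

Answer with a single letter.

Option A: A[1] 8->-8, delta=-16, new_sum=123+(-16)=107 <-- matches target
Option B: A[8] 19->34, delta=15, new_sum=123+(15)=138
Option C: A[6] -12->-19, delta=-7, new_sum=123+(-7)=116
Option D: A[2] 39->40, delta=1, new_sum=123+(1)=124

Answer: A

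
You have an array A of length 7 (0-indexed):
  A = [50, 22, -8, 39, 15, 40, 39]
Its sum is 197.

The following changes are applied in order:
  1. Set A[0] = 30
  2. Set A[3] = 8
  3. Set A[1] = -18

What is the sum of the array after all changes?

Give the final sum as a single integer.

Initial sum: 197
Change 1: A[0] 50 -> 30, delta = -20, sum = 177
Change 2: A[3] 39 -> 8, delta = -31, sum = 146
Change 3: A[1] 22 -> -18, delta = -40, sum = 106

Answer: 106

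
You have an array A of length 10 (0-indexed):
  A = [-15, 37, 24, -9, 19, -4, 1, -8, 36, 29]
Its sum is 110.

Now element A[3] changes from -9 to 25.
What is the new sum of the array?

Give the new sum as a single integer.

Answer: 144

Derivation:
Old value at index 3: -9
New value at index 3: 25
Delta = 25 - -9 = 34
New sum = old_sum + delta = 110 + (34) = 144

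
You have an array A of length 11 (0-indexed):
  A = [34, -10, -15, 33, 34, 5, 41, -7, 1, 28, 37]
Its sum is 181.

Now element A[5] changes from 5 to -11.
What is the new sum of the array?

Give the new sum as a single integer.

Answer: 165

Derivation:
Old value at index 5: 5
New value at index 5: -11
Delta = -11 - 5 = -16
New sum = old_sum + delta = 181 + (-16) = 165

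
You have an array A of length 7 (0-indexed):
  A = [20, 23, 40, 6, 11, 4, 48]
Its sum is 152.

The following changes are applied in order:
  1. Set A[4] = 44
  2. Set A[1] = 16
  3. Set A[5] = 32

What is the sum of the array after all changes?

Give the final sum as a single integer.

Answer: 206

Derivation:
Initial sum: 152
Change 1: A[4] 11 -> 44, delta = 33, sum = 185
Change 2: A[1] 23 -> 16, delta = -7, sum = 178
Change 3: A[5] 4 -> 32, delta = 28, sum = 206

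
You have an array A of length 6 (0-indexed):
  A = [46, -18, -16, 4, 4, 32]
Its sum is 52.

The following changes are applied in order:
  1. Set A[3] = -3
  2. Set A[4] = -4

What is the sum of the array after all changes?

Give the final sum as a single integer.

Answer: 37

Derivation:
Initial sum: 52
Change 1: A[3] 4 -> -3, delta = -7, sum = 45
Change 2: A[4] 4 -> -4, delta = -8, sum = 37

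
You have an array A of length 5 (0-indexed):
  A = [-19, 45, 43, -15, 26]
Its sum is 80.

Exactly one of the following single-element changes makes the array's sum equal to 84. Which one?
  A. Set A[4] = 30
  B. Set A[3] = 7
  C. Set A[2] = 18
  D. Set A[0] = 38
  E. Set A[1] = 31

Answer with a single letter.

Option A: A[4] 26->30, delta=4, new_sum=80+(4)=84 <-- matches target
Option B: A[3] -15->7, delta=22, new_sum=80+(22)=102
Option C: A[2] 43->18, delta=-25, new_sum=80+(-25)=55
Option D: A[0] -19->38, delta=57, new_sum=80+(57)=137
Option E: A[1] 45->31, delta=-14, new_sum=80+(-14)=66

Answer: A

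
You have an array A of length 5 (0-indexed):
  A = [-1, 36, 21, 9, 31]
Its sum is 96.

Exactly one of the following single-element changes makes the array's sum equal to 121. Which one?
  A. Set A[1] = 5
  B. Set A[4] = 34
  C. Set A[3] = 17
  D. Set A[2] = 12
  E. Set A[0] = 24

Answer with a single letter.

Answer: E

Derivation:
Option A: A[1] 36->5, delta=-31, new_sum=96+(-31)=65
Option B: A[4] 31->34, delta=3, new_sum=96+(3)=99
Option C: A[3] 9->17, delta=8, new_sum=96+(8)=104
Option D: A[2] 21->12, delta=-9, new_sum=96+(-9)=87
Option E: A[0] -1->24, delta=25, new_sum=96+(25)=121 <-- matches target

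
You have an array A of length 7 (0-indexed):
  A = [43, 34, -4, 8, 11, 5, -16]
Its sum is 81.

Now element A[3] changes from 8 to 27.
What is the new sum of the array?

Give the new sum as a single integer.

Answer: 100

Derivation:
Old value at index 3: 8
New value at index 3: 27
Delta = 27 - 8 = 19
New sum = old_sum + delta = 81 + (19) = 100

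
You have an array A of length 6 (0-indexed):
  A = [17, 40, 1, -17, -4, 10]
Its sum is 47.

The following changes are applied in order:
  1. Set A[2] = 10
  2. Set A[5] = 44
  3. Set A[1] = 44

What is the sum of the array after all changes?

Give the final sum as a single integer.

Answer: 94

Derivation:
Initial sum: 47
Change 1: A[2] 1 -> 10, delta = 9, sum = 56
Change 2: A[5] 10 -> 44, delta = 34, sum = 90
Change 3: A[1] 40 -> 44, delta = 4, sum = 94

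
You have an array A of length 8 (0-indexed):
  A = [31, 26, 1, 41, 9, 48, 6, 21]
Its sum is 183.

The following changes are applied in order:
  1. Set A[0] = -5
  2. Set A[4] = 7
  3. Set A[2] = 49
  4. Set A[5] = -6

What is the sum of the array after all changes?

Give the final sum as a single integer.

Initial sum: 183
Change 1: A[0] 31 -> -5, delta = -36, sum = 147
Change 2: A[4] 9 -> 7, delta = -2, sum = 145
Change 3: A[2] 1 -> 49, delta = 48, sum = 193
Change 4: A[5] 48 -> -6, delta = -54, sum = 139

Answer: 139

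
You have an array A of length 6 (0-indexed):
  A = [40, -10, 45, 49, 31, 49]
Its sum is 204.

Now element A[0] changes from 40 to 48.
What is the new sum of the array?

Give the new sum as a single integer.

Old value at index 0: 40
New value at index 0: 48
Delta = 48 - 40 = 8
New sum = old_sum + delta = 204 + (8) = 212

Answer: 212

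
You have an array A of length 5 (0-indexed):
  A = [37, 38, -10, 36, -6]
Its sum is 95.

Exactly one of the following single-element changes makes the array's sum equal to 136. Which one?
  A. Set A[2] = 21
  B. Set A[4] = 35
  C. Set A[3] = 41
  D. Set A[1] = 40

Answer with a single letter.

Option A: A[2] -10->21, delta=31, new_sum=95+(31)=126
Option B: A[4] -6->35, delta=41, new_sum=95+(41)=136 <-- matches target
Option C: A[3] 36->41, delta=5, new_sum=95+(5)=100
Option D: A[1] 38->40, delta=2, new_sum=95+(2)=97

Answer: B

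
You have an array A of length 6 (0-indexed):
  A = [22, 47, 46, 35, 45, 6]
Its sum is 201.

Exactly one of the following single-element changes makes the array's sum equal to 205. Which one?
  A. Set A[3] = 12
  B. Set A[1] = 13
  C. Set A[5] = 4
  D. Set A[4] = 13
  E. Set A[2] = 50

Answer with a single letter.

Option A: A[3] 35->12, delta=-23, new_sum=201+(-23)=178
Option B: A[1] 47->13, delta=-34, new_sum=201+(-34)=167
Option C: A[5] 6->4, delta=-2, new_sum=201+(-2)=199
Option D: A[4] 45->13, delta=-32, new_sum=201+(-32)=169
Option E: A[2] 46->50, delta=4, new_sum=201+(4)=205 <-- matches target

Answer: E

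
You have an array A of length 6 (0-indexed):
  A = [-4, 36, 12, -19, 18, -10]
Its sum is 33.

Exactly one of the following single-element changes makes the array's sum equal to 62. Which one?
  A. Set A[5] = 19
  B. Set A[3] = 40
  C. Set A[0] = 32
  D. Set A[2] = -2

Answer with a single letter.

Answer: A

Derivation:
Option A: A[5] -10->19, delta=29, new_sum=33+(29)=62 <-- matches target
Option B: A[3] -19->40, delta=59, new_sum=33+(59)=92
Option C: A[0] -4->32, delta=36, new_sum=33+(36)=69
Option D: A[2] 12->-2, delta=-14, new_sum=33+(-14)=19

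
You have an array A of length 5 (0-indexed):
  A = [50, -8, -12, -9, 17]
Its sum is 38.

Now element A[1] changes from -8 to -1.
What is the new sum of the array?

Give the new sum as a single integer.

Answer: 45

Derivation:
Old value at index 1: -8
New value at index 1: -1
Delta = -1 - -8 = 7
New sum = old_sum + delta = 38 + (7) = 45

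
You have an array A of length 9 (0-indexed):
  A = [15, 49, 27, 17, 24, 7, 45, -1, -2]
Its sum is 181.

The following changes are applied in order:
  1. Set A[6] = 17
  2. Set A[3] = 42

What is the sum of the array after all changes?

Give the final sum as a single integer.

Answer: 178

Derivation:
Initial sum: 181
Change 1: A[6] 45 -> 17, delta = -28, sum = 153
Change 2: A[3] 17 -> 42, delta = 25, sum = 178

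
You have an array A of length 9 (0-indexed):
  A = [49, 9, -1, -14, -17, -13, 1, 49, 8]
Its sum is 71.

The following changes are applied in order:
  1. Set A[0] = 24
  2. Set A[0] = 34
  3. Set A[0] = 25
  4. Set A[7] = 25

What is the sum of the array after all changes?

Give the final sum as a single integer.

Answer: 23

Derivation:
Initial sum: 71
Change 1: A[0] 49 -> 24, delta = -25, sum = 46
Change 2: A[0] 24 -> 34, delta = 10, sum = 56
Change 3: A[0] 34 -> 25, delta = -9, sum = 47
Change 4: A[7] 49 -> 25, delta = -24, sum = 23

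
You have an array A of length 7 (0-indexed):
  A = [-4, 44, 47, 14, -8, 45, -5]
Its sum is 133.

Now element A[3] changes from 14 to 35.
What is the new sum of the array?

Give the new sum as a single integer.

Old value at index 3: 14
New value at index 3: 35
Delta = 35 - 14 = 21
New sum = old_sum + delta = 133 + (21) = 154

Answer: 154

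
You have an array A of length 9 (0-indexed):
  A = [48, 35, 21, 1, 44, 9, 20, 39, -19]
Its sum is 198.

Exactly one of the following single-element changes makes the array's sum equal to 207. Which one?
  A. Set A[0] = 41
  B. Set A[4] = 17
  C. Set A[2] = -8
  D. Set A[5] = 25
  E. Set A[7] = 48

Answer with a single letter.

Answer: E

Derivation:
Option A: A[0] 48->41, delta=-7, new_sum=198+(-7)=191
Option B: A[4] 44->17, delta=-27, new_sum=198+(-27)=171
Option C: A[2] 21->-8, delta=-29, new_sum=198+(-29)=169
Option D: A[5] 9->25, delta=16, new_sum=198+(16)=214
Option E: A[7] 39->48, delta=9, new_sum=198+(9)=207 <-- matches target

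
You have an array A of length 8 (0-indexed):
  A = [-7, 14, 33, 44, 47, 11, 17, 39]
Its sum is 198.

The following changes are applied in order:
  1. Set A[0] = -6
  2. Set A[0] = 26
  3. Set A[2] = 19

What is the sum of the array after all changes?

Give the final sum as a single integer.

Initial sum: 198
Change 1: A[0] -7 -> -6, delta = 1, sum = 199
Change 2: A[0] -6 -> 26, delta = 32, sum = 231
Change 3: A[2] 33 -> 19, delta = -14, sum = 217

Answer: 217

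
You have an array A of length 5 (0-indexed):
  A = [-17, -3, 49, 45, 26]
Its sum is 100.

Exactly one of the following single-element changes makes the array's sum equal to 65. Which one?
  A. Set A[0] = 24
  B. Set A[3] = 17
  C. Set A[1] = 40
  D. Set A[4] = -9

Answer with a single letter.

Answer: D

Derivation:
Option A: A[0] -17->24, delta=41, new_sum=100+(41)=141
Option B: A[3] 45->17, delta=-28, new_sum=100+(-28)=72
Option C: A[1] -3->40, delta=43, new_sum=100+(43)=143
Option D: A[4] 26->-9, delta=-35, new_sum=100+(-35)=65 <-- matches target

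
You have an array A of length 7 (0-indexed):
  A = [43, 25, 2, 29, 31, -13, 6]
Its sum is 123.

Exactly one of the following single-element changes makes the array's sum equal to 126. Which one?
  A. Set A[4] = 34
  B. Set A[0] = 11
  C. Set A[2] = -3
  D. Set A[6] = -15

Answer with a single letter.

Option A: A[4] 31->34, delta=3, new_sum=123+(3)=126 <-- matches target
Option B: A[0] 43->11, delta=-32, new_sum=123+(-32)=91
Option C: A[2] 2->-3, delta=-5, new_sum=123+(-5)=118
Option D: A[6] 6->-15, delta=-21, new_sum=123+(-21)=102

Answer: A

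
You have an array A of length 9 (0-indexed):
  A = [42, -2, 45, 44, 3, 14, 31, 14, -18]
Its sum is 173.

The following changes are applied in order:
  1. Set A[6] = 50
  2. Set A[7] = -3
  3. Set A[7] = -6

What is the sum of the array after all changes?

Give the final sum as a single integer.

Answer: 172

Derivation:
Initial sum: 173
Change 1: A[6] 31 -> 50, delta = 19, sum = 192
Change 2: A[7] 14 -> -3, delta = -17, sum = 175
Change 3: A[7] -3 -> -6, delta = -3, sum = 172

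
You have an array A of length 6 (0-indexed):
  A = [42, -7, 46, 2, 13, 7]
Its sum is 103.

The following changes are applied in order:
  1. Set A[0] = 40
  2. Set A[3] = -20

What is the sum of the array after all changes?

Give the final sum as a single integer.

Initial sum: 103
Change 1: A[0] 42 -> 40, delta = -2, sum = 101
Change 2: A[3] 2 -> -20, delta = -22, sum = 79

Answer: 79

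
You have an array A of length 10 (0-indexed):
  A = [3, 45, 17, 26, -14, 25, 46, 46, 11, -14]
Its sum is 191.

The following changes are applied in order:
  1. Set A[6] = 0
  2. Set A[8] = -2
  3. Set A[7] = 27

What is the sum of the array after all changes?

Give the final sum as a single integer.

Initial sum: 191
Change 1: A[6] 46 -> 0, delta = -46, sum = 145
Change 2: A[8] 11 -> -2, delta = -13, sum = 132
Change 3: A[7] 46 -> 27, delta = -19, sum = 113

Answer: 113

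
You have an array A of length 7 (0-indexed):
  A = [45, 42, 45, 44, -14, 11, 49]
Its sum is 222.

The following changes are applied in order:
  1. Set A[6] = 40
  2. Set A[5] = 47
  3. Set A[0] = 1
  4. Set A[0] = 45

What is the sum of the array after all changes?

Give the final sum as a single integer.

Initial sum: 222
Change 1: A[6] 49 -> 40, delta = -9, sum = 213
Change 2: A[5] 11 -> 47, delta = 36, sum = 249
Change 3: A[0] 45 -> 1, delta = -44, sum = 205
Change 4: A[0] 1 -> 45, delta = 44, sum = 249

Answer: 249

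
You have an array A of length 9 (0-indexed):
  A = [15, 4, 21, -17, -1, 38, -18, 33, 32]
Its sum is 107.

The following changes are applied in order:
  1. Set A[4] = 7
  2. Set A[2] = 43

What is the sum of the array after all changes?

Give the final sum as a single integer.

Answer: 137

Derivation:
Initial sum: 107
Change 1: A[4] -1 -> 7, delta = 8, sum = 115
Change 2: A[2] 21 -> 43, delta = 22, sum = 137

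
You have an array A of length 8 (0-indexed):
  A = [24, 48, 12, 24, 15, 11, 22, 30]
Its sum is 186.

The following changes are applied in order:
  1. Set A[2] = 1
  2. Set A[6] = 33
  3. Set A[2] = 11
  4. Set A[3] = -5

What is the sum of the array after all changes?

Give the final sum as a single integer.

Answer: 167

Derivation:
Initial sum: 186
Change 1: A[2] 12 -> 1, delta = -11, sum = 175
Change 2: A[6] 22 -> 33, delta = 11, sum = 186
Change 3: A[2] 1 -> 11, delta = 10, sum = 196
Change 4: A[3] 24 -> -5, delta = -29, sum = 167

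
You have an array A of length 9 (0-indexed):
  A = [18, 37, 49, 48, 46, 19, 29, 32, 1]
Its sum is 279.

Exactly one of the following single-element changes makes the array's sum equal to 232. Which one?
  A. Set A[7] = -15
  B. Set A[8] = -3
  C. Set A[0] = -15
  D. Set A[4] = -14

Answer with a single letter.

Option A: A[7] 32->-15, delta=-47, new_sum=279+(-47)=232 <-- matches target
Option B: A[8] 1->-3, delta=-4, new_sum=279+(-4)=275
Option C: A[0] 18->-15, delta=-33, new_sum=279+(-33)=246
Option D: A[4] 46->-14, delta=-60, new_sum=279+(-60)=219

Answer: A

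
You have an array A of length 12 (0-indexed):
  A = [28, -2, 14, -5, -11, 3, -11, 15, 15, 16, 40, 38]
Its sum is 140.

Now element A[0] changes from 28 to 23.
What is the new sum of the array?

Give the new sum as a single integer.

Old value at index 0: 28
New value at index 0: 23
Delta = 23 - 28 = -5
New sum = old_sum + delta = 140 + (-5) = 135

Answer: 135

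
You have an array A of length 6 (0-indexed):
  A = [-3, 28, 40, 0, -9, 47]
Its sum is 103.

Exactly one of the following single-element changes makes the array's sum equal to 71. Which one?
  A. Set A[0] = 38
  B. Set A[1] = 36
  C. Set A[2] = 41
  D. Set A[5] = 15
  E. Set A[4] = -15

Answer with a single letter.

Answer: D

Derivation:
Option A: A[0] -3->38, delta=41, new_sum=103+(41)=144
Option B: A[1] 28->36, delta=8, new_sum=103+(8)=111
Option C: A[2] 40->41, delta=1, new_sum=103+(1)=104
Option D: A[5] 47->15, delta=-32, new_sum=103+(-32)=71 <-- matches target
Option E: A[4] -9->-15, delta=-6, new_sum=103+(-6)=97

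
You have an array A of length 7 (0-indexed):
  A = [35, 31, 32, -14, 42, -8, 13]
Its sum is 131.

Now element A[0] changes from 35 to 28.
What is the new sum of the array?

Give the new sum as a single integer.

Answer: 124

Derivation:
Old value at index 0: 35
New value at index 0: 28
Delta = 28 - 35 = -7
New sum = old_sum + delta = 131 + (-7) = 124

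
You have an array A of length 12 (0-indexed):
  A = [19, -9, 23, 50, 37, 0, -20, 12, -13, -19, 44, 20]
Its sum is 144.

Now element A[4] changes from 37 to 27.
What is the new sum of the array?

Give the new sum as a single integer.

Old value at index 4: 37
New value at index 4: 27
Delta = 27 - 37 = -10
New sum = old_sum + delta = 144 + (-10) = 134

Answer: 134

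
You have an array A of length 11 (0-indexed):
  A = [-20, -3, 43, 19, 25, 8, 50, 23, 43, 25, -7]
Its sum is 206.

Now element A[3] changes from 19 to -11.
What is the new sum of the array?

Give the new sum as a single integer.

Old value at index 3: 19
New value at index 3: -11
Delta = -11 - 19 = -30
New sum = old_sum + delta = 206 + (-30) = 176

Answer: 176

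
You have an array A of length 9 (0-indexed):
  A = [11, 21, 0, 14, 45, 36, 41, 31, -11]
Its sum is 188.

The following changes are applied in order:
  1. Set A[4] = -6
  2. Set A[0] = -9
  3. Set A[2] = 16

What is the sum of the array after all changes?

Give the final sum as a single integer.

Answer: 133

Derivation:
Initial sum: 188
Change 1: A[4] 45 -> -6, delta = -51, sum = 137
Change 2: A[0] 11 -> -9, delta = -20, sum = 117
Change 3: A[2] 0 -> 16, delta = 16, sum = 133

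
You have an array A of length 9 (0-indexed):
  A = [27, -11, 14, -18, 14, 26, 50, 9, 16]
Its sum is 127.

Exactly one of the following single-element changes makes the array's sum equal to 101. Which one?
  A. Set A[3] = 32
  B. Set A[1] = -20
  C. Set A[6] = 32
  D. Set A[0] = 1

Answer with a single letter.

Option A: A[3] -18->32, delta=50, new_sum=127+(50)=177
Option B: A[1] -11->-20, delta=-9, new_sum=127+(-9)=118
Option C: A[6] 50->32, delta=-18, new_sum=127+(-18)=109
Option D: A[0] 27->1, delta=-26, new_sum=127+(-26)=101 <-- matches target

Answer: D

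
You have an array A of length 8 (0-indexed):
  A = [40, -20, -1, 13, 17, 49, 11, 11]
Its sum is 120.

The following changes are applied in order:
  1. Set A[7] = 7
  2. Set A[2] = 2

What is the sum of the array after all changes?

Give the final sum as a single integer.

Answer: 119

Derivation:
Initial sum: 120
Change 1: A[7] 11 -> 7, delta = -4, sum = 116
Change 2: A[2] -1 -> 2, delta = 3, sum = 119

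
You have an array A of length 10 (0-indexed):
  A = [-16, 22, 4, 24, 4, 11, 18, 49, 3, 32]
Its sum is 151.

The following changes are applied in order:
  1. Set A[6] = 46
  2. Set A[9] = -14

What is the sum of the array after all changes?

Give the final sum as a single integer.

Initial sum: 151
Change 1: A[6] 18 -> 46, delta = 28, sum = 179
Change 2: A[9] 32 -> -14, delta = -46, sum = 133

Answer: 133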